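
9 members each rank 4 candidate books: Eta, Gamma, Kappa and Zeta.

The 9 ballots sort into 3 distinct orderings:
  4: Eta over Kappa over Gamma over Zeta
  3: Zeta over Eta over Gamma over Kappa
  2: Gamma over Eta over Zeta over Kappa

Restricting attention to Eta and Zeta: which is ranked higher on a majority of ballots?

Eta

Ballots ranking Eta above Zeta: 4 + 2 = 6.
Ballots ranking Zeta above Eta: 9 − 6 = 3.
Eta wins the head-to-head 6–3.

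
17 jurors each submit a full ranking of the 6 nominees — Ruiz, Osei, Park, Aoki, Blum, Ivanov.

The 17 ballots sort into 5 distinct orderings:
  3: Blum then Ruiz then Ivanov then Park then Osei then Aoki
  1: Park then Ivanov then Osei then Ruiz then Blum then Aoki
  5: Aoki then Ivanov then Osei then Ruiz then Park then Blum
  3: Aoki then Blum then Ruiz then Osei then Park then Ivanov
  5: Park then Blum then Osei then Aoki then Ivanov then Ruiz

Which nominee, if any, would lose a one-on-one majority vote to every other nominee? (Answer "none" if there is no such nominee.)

Pairwise majorities:
Ruiz vs Osei: Ruiz preferred on 3+3 = 6 ballots; Osei wins 11–6.
Ruiz–Park: Ruiz 11–6.
Ruiz vs Aoki: Ruiz preferred on 3+1 = 4 ballots; Aoki wins 13–4.
Ruiz vs Blum: Blum, 11–6.
Ruiz vs Ivanov: 6 to 11, Ivanov.
Osei–Park: Park 9–8.
Osei–Aoki: Osei 9–8.
Osei vs Blum: 1+5 = 6 for Osei, 11 for Blum — Blum by 11–6.
Osei vs Ivanov: Ivanov wins 9–8.
Park vs Aoki: Park, 9–8.
Park vs Blum: Park preferred on 1+5+5 = 11 ballots; Park wins 11–6.
Park vs Ivanov: Park, 9–8.
Aoki vs Blum: 5+3 = 8 for Aoki, 9 for Blum — Blum by 9–8.
Aoki vs Ivanov: Aoki, 13–4.
Blum–Ivanov: Blum 11–6.
No nominee is winless: Ruiz beats Park; Osei beats Ruiz; Park beats Osei; Aoki beats Ruiz; Blum beats Ruiz; Ivanov beats Ruiz. There is no Condorcet loser.

none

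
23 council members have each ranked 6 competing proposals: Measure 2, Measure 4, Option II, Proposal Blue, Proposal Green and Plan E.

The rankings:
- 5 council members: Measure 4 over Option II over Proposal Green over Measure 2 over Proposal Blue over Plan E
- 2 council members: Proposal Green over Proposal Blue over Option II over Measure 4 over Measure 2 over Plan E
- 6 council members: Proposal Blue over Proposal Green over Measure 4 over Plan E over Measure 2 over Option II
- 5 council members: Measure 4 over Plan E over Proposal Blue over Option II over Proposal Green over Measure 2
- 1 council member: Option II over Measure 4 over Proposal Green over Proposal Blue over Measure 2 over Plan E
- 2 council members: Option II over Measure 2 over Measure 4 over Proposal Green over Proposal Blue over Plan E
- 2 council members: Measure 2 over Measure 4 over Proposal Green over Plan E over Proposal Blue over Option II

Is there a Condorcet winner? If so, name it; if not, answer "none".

Check each pair by majority over 23 ballots:
Measure 2 vs Measure 4: Measure 4 wins 19–4.
Measure 2 vs Option II: 6+2 = 8 for Measure 2, 15 for Option II — Option II by 15–8.
Measure 2 vs Proposal Blue: Proposal Blue wins 14–9.
Measure 2 vs Proposal Green: Proposal Green, 19–4.
Measure 2 vs Plan E: Measure 2, 12–11.
Measure 4–Option II: Measure 4 18–5.
Measure 4 vs Proposal Blue: Measure 4 preferred on 5+5+1+2+2 = 15 ballots; Measure 4 wins 15–8.
Measure 4 vs Proposal Green: 5+5+1+2+2 = 15 for Measure 4, 8 for Proposal Green — Measure 4 by 15–8.
Measure 4 vs Plan E: Measure 4 wins 23–0.
Option II vs Proposal Blue: Proposal Blue wins 15–8.
Option II vs Proposal Green: 5+5+1+2 = 13 for Option II, 10 for Proposal Green — Option II by 13–10.
Option II vs Plan E: Option II preferred on 5+2+1+2 = 10 ballots; Plan E wins 13–10.
Proposal Blue vs Proposal Green: Proposal Blue is ranked higher on 6+5 = 11 ballots, Proposal Green on 12. Proposal Green wins 12–11.
Proposal Blue vs Plan E: Proposal Blue wins 16–7.
Proposal Green vs Plan E: Proposal Green wins 18–5.
Measure 4 wins every pairwise contest, so Measure 4 is the Condorcet winner.

Measure 4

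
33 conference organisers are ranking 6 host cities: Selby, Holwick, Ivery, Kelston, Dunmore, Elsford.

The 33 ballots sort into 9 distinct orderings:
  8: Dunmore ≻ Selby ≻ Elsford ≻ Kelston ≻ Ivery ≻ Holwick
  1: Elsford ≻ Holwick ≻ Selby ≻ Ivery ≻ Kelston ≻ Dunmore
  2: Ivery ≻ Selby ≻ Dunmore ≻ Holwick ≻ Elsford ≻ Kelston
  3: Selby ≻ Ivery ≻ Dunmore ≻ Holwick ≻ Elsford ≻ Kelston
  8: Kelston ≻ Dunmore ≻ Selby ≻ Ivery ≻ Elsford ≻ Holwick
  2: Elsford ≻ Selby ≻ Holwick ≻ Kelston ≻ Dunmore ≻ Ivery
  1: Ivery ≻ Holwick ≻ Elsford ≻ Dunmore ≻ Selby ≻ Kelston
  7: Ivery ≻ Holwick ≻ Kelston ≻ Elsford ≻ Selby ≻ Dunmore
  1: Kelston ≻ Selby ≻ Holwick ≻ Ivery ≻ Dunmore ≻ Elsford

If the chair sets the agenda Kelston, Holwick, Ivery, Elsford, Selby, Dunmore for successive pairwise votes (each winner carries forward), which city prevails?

Dunmore

Round 1: Kelston vs Holwick — 17–16, Kelston advances.
Round 2: Kelston vs Ivery — 19–14, Kelston advances.
Round 3: Kelston vs Elsford — 16–17, Elsford advances.
Round 4: Elsford vs Selby — 11–22, Selby advances.
Round 5: Selby vs Dunmore — 16–17, Dunmore advances.
The agenda winner is Dunmore.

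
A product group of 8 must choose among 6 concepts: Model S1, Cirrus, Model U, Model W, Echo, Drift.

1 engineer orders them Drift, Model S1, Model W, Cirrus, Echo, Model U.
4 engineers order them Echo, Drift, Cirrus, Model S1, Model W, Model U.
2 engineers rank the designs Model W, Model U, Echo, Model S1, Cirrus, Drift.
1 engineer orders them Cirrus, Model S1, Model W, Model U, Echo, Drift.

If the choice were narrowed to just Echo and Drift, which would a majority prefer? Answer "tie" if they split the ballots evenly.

Echo

Ballots ranking Echo above Drift: 4 + 2 + 1 = 7.
Ballots ranking Drift above Echo: 8 − 7 = 1.
Echo wins the head-to-head 7–1.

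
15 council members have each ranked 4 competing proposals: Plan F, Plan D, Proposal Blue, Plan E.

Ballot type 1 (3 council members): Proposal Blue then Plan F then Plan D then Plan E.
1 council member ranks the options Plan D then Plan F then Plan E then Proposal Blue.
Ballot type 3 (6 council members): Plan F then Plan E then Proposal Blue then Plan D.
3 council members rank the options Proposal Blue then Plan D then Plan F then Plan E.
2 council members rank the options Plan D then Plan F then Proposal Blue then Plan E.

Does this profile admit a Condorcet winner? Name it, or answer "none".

Check each pair by majority over 15 ballots:
Plan F vs Plan D: Plan F is ranked higher on 3+6 = 9 ballots, Plan D on 6. Plan F wins 9–6.
Plan F vs Proposal Blue: 9 to 6, Plan F.
Plan F vs Plan E: 3+1+6+3+2 = 15 for Plan F, 0 for Plan E — Plan F by 15–0.
Plan D vs Proposal Blue: 3 to 12, Proposal Blue.
Plan D vs Plan E: Plan D is ranked higher on 3+1+3+2 = 9 ballots, Plan E on 6. Plan D wins 9–6.
Proposal Blue vs Plan E: Proposal Blue preferred on 3+3+2 = 8 ballots; Proposal Blue wins 8–7.
Plan F wins every pairwise contest, so Plan F is the Condorcet winner.

Plan F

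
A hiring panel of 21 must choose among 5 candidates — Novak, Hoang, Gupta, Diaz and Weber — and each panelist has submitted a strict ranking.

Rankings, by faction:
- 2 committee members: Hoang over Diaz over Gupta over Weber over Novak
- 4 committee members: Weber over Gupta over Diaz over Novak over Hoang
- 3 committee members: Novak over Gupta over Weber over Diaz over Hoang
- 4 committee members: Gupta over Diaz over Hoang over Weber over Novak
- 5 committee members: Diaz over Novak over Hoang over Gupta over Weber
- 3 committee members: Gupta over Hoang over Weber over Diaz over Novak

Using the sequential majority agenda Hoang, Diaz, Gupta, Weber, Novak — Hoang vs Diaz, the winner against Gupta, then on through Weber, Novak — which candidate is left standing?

Round 1: Hoang vs Diaz — 5–16, Diaz advances.
Round 2: Diaz vs Gupta — 7–14, Gupta advances.
Round 3: Gupta vs Weber — 17–4, Gupta advances.
Round 4: Gupta vs Novak — 13–8, Gupta advances.
Gupta survives the agenda.

Gupta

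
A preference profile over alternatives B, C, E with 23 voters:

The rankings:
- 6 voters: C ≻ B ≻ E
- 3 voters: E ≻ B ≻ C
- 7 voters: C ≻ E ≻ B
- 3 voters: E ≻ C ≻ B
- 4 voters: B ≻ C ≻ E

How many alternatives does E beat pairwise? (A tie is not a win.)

1

E against each rival (23 voters):
E vs B: E is ranked higher on 3+7+3 = 13 ballots, B on 10. E wins 13–10.
E vs C: C, 17–6.
E beats B; loses to C — 1 pairwise win.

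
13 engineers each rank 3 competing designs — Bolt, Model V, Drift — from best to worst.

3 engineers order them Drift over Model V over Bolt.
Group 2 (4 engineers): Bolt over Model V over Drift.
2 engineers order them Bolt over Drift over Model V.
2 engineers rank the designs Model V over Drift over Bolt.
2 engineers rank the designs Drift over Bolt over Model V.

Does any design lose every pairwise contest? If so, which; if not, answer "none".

Head-to-head results (13 engineers):
Bolt–Model V: Bolt 8–5.
Bolt vs Drift: Bolt is ranked higher on 4+2 = 6 ballots, Drift on 7. Drift wins 7–6.
Model V vs Drift: 4+2 = 6 for Model V, 7 for Drift — Drift by 7–6.
Only Model V has no wins; Model V is the Condorcet loser.

Model V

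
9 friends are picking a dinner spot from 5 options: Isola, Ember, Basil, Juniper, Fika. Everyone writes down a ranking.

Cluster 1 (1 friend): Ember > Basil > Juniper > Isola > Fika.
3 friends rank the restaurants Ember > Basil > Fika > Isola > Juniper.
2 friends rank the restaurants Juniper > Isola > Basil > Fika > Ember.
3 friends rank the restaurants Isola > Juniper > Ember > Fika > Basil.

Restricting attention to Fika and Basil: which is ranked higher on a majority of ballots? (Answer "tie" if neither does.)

Ballots ranking Fika above Basil: 3.
Ballots ranking Basil above Fika: 9 − 3 = 6.
Basil wins the head-to-head 6–3.

Basil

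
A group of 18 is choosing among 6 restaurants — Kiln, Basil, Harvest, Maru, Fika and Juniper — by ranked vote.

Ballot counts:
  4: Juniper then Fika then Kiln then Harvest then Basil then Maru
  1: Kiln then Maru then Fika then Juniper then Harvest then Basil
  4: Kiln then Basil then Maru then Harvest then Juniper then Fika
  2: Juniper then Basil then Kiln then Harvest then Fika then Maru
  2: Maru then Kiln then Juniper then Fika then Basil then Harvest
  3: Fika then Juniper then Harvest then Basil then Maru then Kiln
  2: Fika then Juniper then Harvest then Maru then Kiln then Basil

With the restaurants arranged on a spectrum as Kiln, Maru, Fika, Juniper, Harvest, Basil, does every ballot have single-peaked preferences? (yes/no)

no

Axis positions: Kiln=1, Maru=2, Fika=3, Juniper=4, Harvest=5, Basil=6.
Bloc 1: ranking walks positions 4-3-1-5-6-2; Kiln is ranked above Maru even though Maru lies between Kiln and the peak Juniper on the axis — preferences dip and rise again. Not single-peaked.
Bloc 2 (peak Kiln at position 1): ranking walks positions 1-2-3-4-5-6, expanding outward from the peak — single-peaked.
Bloc 3: ranking walks positions 1-6-2-5-4-3; Basil is ranked above Maru even though Maru lies between Basil and the peak Kiln on the axis — preferences dip and rise again. Not single-peaked.
Bloc 4: ranking walks positions 4-6-1-5-3-2; Basil is ranked above Harvest even though Harvest lies between Basil and the peak Juniper on the axis — preferences dip and rise again. Not single-peaked.
Bloc 5: ranking walks positions 2-1-4-3-6-5; Juniper is ranked above Fika even though Fika lies between Juniper and the peak Maru on the axis — preferences dip and rise again. Not single-peaked.
Bloc 6 (peak Fika at position 3): ranking walks positions 3-4-5-6-2-1, expanding outward from the peak — single-peaked.
Bloc 7 (peak Fika at position 3): ranking walks positions 3-4-5-2-1-6, expanding outward from the peak — single-peaked.
Bloc 1 violates single-peakedness, so the profile is not single-peaked on this axis.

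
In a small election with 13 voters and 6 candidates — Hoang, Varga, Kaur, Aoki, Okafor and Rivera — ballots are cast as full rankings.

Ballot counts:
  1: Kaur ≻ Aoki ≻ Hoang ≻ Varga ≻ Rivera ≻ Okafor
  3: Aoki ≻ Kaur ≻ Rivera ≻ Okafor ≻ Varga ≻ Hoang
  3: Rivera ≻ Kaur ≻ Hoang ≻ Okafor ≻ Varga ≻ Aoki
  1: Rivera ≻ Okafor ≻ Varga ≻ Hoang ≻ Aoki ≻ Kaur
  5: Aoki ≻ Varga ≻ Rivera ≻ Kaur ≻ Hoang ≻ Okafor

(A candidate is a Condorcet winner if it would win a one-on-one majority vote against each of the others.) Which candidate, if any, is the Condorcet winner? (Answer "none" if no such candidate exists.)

Aoki

Head-to-head results (13 voters):
Hoang vs Varga: Hoang is ranked higher on 1+3 = 4 ballots, Varga on 9. Varga wins 9–4.
Hoang vs Kaur: Hoang is ranked higher on 1 ballot, Kaur on 12. Kaur wins 12–1.
Hoang vs Aoki: 3+1 = 4 for Hoang, 9 for Aoki — Aoki by 9–4.
Hoang vs Okafor: 9 to 4, Hoang.
Hoang vs Rivera: 1 for Hoang, 12 for Rivera — Rivera by 12–1.
Varga vs Kaur: Varga preferred on 1+5 = 6 ballots; Kaur wins 7–6.
Varga vs Aoki: Aoki, 9–4.
Varga vs Okafor: 6 to 7, Okafor.
Varga vs Rivera: 1+5 = 6 for Varga, 7 for Rivera — Rivera by 7–6.
Kaur–Aoki: Aoki 9–4.
Kaur vs Okafor: Kaur preferred on 1+3+3+5 = 12 ballots; Kaur wins 12–1.
Kaur vs Rivera: 1+3 = 4 for Kaur, 9 for Rivera — Rivera by 9–4.
Aoki–Okafor: Aoki 9–4.
Aoki–Rivera: Aoki 9–4.
Okafor vs Rivera: Okafor preferred on 0 ballots; Rivera wins 13–0.
Aoki wins every pairwise contest, so Aoki is the Condorcet winner.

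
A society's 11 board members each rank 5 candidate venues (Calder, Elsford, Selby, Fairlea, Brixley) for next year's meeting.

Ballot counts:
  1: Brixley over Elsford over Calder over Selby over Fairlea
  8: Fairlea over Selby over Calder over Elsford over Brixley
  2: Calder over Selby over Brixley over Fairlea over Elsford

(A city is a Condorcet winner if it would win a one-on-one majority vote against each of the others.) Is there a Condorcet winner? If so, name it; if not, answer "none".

Fairlea

Head-to-head results (11 organisers):
Calder vs Elsford: Calder wins 10–1.
Calder vs Selby: Selby, 8–3.
Calder–Fairlea: Fairlea 8–3.
Calder vs Brixley: Calder, 10–1.
Elsford vs Selby: Selby wins 10–1.
Elsford–Fairlea: Fairlea 10–1.
Elsford–Brixley: Elsford 8–3.
Selby vs Fairlea: Fairlea, 8–3.
Selby vs Brixley: Selby wins 10–1.
Fairlea–Brixley: Fairlea 8–3.
Fairlea defeats every rival head-to-head and is the Condorcet winner.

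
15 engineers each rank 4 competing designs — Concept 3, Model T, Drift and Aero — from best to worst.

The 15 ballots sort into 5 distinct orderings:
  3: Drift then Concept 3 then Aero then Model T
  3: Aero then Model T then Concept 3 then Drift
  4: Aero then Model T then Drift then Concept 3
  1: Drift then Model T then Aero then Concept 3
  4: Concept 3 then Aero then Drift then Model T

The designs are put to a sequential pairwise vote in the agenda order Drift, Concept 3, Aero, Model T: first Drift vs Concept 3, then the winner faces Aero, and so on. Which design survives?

Round 1: Drift vs Concept 3 — 8–7, Drift advances.
Round 2: Drift vs Aero — 4–11, Aero advances.
Round 3: Aero vs Model T — 14–1, Aero advances.
The agenda winner is Aero.

Aero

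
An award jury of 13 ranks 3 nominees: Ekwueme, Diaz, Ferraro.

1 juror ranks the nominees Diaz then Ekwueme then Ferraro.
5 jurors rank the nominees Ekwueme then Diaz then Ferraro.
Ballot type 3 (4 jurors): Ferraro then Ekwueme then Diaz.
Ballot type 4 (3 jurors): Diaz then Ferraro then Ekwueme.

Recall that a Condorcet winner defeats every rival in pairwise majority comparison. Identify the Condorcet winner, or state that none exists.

Head-to-head results (13 jurors):
Ekwueme vs Diaz: Ekwueme preferred on 5+4 = 9 ballots; Ekwueme wins 9–4.
Ekwueme vs Ferraro: Ekwueme preferred on 1+5 = 6 ballots; Ferraro wins 7–6.
Diaz vs Ferraro: 1+5+3 = 9 for Diaz, 4 for Ferraro — Diaz by 9–4.
No nominee is unbeaten: Ekwueme loses to Ferraro; Diaz loses to Ekwueme; Ferraro loses to Diaz. In particular Ekwueme > Diaz > Ferraro > Ekwueme is a majority cycle — no Condorcet winner exists.

none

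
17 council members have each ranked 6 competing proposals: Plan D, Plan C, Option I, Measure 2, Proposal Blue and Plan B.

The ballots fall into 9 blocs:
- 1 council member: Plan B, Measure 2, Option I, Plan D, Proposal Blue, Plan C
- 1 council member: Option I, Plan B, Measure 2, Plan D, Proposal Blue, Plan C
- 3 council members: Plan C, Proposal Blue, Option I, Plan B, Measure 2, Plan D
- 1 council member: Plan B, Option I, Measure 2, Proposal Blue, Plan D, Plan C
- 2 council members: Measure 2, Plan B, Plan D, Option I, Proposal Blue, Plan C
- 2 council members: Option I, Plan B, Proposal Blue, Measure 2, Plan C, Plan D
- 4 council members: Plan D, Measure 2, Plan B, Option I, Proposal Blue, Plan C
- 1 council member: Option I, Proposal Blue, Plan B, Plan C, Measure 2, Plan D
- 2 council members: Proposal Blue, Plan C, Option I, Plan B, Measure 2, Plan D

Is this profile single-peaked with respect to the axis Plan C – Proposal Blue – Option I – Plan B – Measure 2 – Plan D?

yes

Axis positions: Plan C=1, Proposal Blue=2, Option I=3, Plan B=4, Measure 2=5, Plan D=6.
Bloc 1 (peak Plan B at position 4): ranking walks positions 4-5-3-6-2-1, expanding outward from the peak — single-peaked.
Bloc 2 (peak Option I at position 3): ranking walks positions 3-4-5-6-2-1, expanding outward from the peak — single-peaked.
Bloc 3 (peak Plan C at position 1): ranking walks positions 1-2-3-4-5-6, expanding outward from the peak — single-peaked.
Bloc 4 (peak Plan B at position 4): ranking walks positions 4-3-5-2-6-1, expanding outward from the peak — single-peaked.
Bloc 5 (peak Measure 2 at position 5): ranking walks positions 5-4-6-3-2-1, expanding outward from the peak — single-peaked.
Bloc 6 (peak Option I at position 3): ranking walks positions 3-4-2-5-1-6, expanding outward from the peak — single-peaked.
Bloc 7 (peak Plan D at position 6): ranking walks positions 6-5-4-3-2-1, expanding outward from the peak — single-peaked.
Bloc 8 (peak Option I at position 3): ranking walks positions 3-2-4-1-5-6, expanding outward from the peak — single-peaked.
Bloc 9 (peak Proposal Blue at position 2): ranking walks positions 2-1-3-4-5-6, expanding outward from the peak — single-peaked.
Every ranking is single-peaked on this axis.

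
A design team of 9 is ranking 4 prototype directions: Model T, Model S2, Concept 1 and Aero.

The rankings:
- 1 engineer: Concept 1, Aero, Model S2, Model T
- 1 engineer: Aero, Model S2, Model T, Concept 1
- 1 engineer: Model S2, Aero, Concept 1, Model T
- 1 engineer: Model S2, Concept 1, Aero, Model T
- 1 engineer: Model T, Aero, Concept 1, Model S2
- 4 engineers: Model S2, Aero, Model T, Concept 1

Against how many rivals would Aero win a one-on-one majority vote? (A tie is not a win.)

2

Aero against each rival (9 engineers):
Aero–Model T: Aero 8–1.
Aero vs Model S2: Model S2, 6–3.
Aero vs Concept 1: 1+1+1+4 = 7 for Aero, 2 for Concept 1 — Aero by 7–2.
Aero beats Model T, Concept 1; loses to Model S2 — 2 pairwise wins.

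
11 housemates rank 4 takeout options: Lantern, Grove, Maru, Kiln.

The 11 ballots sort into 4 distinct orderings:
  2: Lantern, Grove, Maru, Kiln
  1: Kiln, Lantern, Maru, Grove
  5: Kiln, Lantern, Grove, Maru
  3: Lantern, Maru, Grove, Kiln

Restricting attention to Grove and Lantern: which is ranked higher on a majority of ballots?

Lantern

No ballot ranks Grove above Lantern: 0.
Ballots ranking Lantern above Grove: 11 − 0 = 11.
Lantern wins the head-to-head 11–0.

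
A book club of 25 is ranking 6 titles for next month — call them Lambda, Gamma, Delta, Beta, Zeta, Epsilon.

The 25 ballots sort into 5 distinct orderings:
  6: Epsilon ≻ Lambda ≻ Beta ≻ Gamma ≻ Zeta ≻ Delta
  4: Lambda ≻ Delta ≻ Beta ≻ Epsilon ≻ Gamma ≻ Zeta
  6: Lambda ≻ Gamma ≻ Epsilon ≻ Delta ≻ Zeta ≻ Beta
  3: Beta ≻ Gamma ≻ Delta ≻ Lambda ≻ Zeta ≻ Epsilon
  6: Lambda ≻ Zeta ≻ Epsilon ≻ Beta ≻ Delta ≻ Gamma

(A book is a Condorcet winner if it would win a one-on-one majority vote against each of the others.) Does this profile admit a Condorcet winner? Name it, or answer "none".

Head-to-head results (25 members):
Lambda vs Gamma: 6+4+6+6 = 22 for Lambda, 3 for Gamma — Lambda by 22–3.
Lambda vs Delta: 6+4+6+6 = 22 for Lambda, 3 for Delta — Lambda by 22–3.
Lambda vs Beta: Lambda preferred on 6+4+6+6 = 22 ballots; Lambda wins 22–3.
Lambda vs Zeta: 6+4+6+3+6 = 25 for Lambda, 0 for Zeta — Lambda by 25–0.
Lambda vs Epsilon: 19 to 6, Lambda.
Gamma vs Delta: Gamma preferred on 6+6+3 = 15 ballots; Gamma wins 15–10.
Gamma vs Beta: Gamma is ranked higher on 6 ballots, Beta on 19. Beta wins 19–6.
Gamma vs Zeta: 19 to 6, Gamma.
Gamma vs Epsilon: 6+3 = 9 for Gamma, 16 for Epsilon — Epsilon by 16–9.
Delta vs Beta: Delta preferred on 4+6 = 10 ballots; Beta wins 15–10.
Delta vs Zeta: Delta is ranked higher on 4+6+3 = 13 ballots, Zeta on 12. Delta wins 13–12.
Delta vs Epsilon: 7 to 18, Epsilon.
Beta vs Zeta: Beta preferred on 6+4+3 = 13 ballots; Beta wins 13–12.
Beta vs Epsilon: Beta preferred on 4+3 = 7 ballots; Epsilon wins 18–7.
Zeta vs Epsilon: Zeta preferred on 3+6 = 9 ballots; Epsilon wins 16–9.
Lambda beats each of Gamma, Delta, Beta, Zeta, Epsilon — Lambda is the Condorcet winner.

Lambda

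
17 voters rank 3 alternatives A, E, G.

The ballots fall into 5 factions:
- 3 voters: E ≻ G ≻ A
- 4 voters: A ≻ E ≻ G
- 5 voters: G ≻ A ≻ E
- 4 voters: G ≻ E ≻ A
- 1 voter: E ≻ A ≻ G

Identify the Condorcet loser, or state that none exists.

E

Head-to-head results (17 voters):
A vs E: A wins 9–8.
A vs G: A preferred on 4+1 = 5 ballots; G wins 12–5.
E vs G: 3+4+1 = 8 for E, 9 for G — G by 9–8.
E is beaten in every head-to-head and is the Condorcet loser.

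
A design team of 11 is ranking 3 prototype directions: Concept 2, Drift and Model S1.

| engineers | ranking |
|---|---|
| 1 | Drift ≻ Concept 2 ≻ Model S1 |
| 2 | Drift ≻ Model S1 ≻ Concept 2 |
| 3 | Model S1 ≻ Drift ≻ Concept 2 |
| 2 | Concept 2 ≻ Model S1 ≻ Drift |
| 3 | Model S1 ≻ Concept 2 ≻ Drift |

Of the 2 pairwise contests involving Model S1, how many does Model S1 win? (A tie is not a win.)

2

Model S1 against each rival (11 engineers):
Model S1 vs Concept 2: Model S1 preferred on 2+3+3 = 8 ballots; Model S1 wins 8–3.
Model S1 vs Drift: Model S1 preferred on 3+2+3 = 8 ballots; Model S1 wins 8–3.
Model S1 beats Concept 2, Drift — 2 pairwise wins.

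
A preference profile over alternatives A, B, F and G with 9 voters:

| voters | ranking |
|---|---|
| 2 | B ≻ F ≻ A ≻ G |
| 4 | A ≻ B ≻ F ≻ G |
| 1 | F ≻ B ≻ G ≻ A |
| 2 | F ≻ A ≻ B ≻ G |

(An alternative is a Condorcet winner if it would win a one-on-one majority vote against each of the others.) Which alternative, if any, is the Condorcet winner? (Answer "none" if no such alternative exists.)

none

Head-to-head results (9 voters):
A–B: A 6–3.
A–F: F 5–4.
A–G: A 8–1.
B vs F: B wins 6–3.
B vs G: B, 9–0.
F vs G: F, 9–0.
Every alternative loses at least once (A loses to F; B loses to A; F loses to B; G loses to A). The majority relation contains the cycle A > B > F > A, so there is no Condorcet winner.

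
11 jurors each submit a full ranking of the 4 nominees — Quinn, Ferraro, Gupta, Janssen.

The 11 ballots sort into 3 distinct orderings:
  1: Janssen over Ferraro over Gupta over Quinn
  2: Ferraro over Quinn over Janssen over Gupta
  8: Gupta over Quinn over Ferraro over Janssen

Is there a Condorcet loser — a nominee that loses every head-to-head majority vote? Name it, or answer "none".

Janssen

Head-to-head results (11 jurors):
Quinn vs Ferraro: 8 for Quinn, 3 for Ferraro — Quinn by 8–3.
Quinn vs Gupta: Gupta, 9–2.
Quinn vs Janssen: Quinn is ranked higher on 2+8 = 10 ballots, Janssen on 1. Quinn wins 10–1.
Ferraro vs Gupta: Ferraro preferred on 1+2 = 3 ballots; Gupta wins 8–3.
Ferraro vs Janssen: Ferraro preferred on 2+8 = 10 ballots; Ferraro wins 10–1.
Gupta–Janssen: Gupta 8–3.
Janssen is beaten in every head-to-head and is the Condorcet loser.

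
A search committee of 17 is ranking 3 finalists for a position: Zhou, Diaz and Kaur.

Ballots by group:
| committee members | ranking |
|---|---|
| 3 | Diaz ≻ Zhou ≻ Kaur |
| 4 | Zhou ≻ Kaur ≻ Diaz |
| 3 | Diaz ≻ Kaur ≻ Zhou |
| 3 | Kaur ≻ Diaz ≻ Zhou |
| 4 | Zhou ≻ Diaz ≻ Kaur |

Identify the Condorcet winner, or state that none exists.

Head-to-head results (17 committee members):
Zhou vs Diaz: Zhou is ranked higher on 4+4 = 8 ballots, Diaz on 9. Diaz wins 9–8.
Zhou vs Kaur: Zhou preferred on 3+4+4 = 11 ballots; Zhou wins 11–6.
Diaz vs Kaur: 10 to 7, Diaz.
Diaz beats each of Zhou, Kaur — Diaz is the Condorcet winner.

Diaz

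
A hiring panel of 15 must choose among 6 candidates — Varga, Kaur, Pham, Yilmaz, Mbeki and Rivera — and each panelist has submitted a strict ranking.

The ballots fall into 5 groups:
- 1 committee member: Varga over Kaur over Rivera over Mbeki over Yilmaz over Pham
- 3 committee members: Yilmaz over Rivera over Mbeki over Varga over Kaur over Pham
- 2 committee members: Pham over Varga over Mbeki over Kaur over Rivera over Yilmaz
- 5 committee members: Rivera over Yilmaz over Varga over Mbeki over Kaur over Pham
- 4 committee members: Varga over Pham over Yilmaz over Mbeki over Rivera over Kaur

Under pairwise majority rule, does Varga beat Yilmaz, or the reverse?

Yilmaz

Ballots ranking Varga above Yilmaz: 1 + 2 + 4 = 7.
Ballots ranking Yilmaz above Varga: 15 − 7 = 8.
Yilmaz wins the head-to-head 8–7.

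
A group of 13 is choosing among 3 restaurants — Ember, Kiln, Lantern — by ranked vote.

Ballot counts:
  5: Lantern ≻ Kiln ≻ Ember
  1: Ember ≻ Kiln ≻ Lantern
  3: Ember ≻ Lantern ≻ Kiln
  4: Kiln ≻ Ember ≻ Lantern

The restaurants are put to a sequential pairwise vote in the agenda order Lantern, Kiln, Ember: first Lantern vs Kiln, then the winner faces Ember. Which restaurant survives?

Round 1: Lantern vs Kiln — 8–5, Lantern advances.
Round 2: Lantern vs Ember — 5–8, Ember advances.
Ember survives the agenda.

Ember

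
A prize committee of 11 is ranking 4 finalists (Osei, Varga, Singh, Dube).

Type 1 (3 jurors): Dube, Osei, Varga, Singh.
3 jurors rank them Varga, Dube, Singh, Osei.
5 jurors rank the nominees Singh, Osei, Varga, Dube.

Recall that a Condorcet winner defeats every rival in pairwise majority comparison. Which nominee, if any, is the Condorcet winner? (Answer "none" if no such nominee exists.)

Pairwise majorities:
Osei vs Varga: Osei wins 8–3.
Osei vs Singh: Singh, 8–3.
Osei vs Dube: Dube, 6–5.
Varga vs Singh: Varga wins 6–5.
Varga–Dube: Varga 8–3.
Singh vs Dube: Dube, 6–5.
No nominee is unbeaten: Osei loses to Singh; Varga loses to Osei; Singh loses to Varga; Dube loses to Varga. In particular Osei → Varga → Singh → Osei is a majority cycle — no Condorcet winner exists.

none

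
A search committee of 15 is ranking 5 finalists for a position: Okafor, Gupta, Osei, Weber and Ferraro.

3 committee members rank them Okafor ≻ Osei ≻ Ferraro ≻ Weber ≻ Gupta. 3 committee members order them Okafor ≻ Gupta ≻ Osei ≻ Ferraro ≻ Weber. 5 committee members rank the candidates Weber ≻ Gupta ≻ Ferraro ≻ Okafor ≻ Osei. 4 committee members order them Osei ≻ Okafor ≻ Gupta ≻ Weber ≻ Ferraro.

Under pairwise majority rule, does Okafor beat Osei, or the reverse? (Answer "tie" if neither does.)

Okafor

Ballots ranking Okafor above Osei: 3 + 3 + 5 = 11.
Ballots ranking Osei above Okafor: 15 − 11 = 4.
Okafor wins the head-to-head 11–4.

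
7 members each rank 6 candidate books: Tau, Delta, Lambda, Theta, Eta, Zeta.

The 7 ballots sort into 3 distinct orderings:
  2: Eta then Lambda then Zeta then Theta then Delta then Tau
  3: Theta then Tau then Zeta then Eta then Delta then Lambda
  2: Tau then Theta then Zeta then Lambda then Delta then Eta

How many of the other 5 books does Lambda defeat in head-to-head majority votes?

1

Lambda against each rival (7 members):
Lambda vs Tau: 2 to 5, Tau.
Lambda vs Delta: Lambda wins 4–3.
Lambda vs Theta: Theta, 5–2.
Lambda vs Eta: Eta, 5–2.
Lambda vs Zeta: 2 for Lambda, 5 for Zeta — Zeta by 5–2.
Lambda beats Delta; loses to Tau, Theta, Eta, Zeta — 1 pairwise win.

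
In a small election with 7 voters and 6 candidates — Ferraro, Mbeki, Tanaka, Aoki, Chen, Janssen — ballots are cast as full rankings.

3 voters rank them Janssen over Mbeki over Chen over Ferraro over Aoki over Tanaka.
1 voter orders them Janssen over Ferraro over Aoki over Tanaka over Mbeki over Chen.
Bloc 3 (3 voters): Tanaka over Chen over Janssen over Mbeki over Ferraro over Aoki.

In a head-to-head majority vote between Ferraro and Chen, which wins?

Ballots ranking Ferraro above Chen: 1.
Ballots ranking Chen above Ferraro: 7 − 1 = 6.
Chen wins the head-to-head 6–1.

Chen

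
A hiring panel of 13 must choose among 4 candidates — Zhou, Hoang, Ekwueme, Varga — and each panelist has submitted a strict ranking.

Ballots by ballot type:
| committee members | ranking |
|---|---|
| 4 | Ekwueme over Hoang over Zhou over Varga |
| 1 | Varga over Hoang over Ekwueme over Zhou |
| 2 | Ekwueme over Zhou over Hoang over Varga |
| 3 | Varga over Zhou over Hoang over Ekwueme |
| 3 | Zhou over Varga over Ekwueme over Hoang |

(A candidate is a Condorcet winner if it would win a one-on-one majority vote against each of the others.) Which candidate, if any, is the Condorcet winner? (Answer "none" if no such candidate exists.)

none

Head-to-head results (13 committee members):
Zhou vs Hoang: 8 to 5, Zhou.
Zhou vs Ekwueme: Ekwueme wins 7–6.
Zhou vs Varga: Zhou wins 9–4.
Hoang vs Ekwueme: 4 to 9, Ekwueme.
Hoang vs Varga: 4+2 = 6 for Hoang, 7 for Varga — Varga by 7–6.
Ekwueme–Varga: Varga 7–6.
Every candidate loses at least once (Zhou loses to Ekwueme; Hoang loses to Zhou; Ekwueme loses to Varga; Varga loses to Zhou). The majority relation contains the cycle Zhou beats Varga beats Ekwueme beats Zhou, so there is no Condorcet winner.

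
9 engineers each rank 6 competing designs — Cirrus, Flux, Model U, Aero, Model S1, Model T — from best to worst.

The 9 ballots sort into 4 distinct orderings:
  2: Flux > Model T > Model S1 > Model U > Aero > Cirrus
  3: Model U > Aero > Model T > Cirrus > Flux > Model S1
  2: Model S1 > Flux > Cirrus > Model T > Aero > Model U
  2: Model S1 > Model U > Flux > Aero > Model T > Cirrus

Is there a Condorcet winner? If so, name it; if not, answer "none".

none

Head-to-head results (9 engineers):
Cirrus vs Flux: Flux wins 6–3.
Cirrus vs Model U: Model U wins 7–2.
Cirrus vs Aero: Aero, 7–2.
Cirrus vs Model S1: Model S1 wins 6–3.
Cirrus–Model T: Model T 7–2.
Flux–Model U: Model U 5–4.
Flux vs Aero: Flux, 6–3.
Flux–Model S1: Flux 5–4.
Flux vs Model T: Flux, 6–3.
Model U vs Aero: Model U wins 7–2.
Model U–Model S1: Model S1 6–3.
Model U–Model T: Model U 5–4.
Aero–Model S1: Model S1 6–3.
Aero vs Model T: Aero wins 5–4.
Model S1–Model T: Model T 5–4.
No design is unbeaten: Cirrus loses to Flux; Flux loses to Model U; Model U loses to Model S1; Aero loses to Flux; Model S1 loses to Flux; Model T loses to Flux. In particular Flux > Model S1 > Model U > Flux is a majority cycle — no Condorcet winner exists.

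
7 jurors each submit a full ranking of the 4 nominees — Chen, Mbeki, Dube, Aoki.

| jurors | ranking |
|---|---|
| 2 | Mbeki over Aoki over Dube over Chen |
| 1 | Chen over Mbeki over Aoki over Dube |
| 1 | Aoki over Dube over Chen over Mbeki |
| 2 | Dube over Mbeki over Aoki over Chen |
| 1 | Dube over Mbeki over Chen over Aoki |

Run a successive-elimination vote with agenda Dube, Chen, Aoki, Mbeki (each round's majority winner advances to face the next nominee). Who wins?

Mbeki

Round 1: Dube vs Chen — 6–1, Dube advances.
Round 2: Dube vs Aoki — 3–4, Aoki advances.
Round 3: Aoki vs Mbeki — 1–6, Mbeki advances.
Mbeki survives the agenda.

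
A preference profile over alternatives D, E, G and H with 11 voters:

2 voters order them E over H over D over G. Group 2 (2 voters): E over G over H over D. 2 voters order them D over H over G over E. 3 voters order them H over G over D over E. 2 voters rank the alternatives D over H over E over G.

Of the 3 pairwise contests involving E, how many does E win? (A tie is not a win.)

E against each rival (11 voters):
E vs D: D wins 7–4.
E vs G: E, 6–5.
E–H: H 7–4.
E beats G; loses to D, H — 1 pairwise win.

1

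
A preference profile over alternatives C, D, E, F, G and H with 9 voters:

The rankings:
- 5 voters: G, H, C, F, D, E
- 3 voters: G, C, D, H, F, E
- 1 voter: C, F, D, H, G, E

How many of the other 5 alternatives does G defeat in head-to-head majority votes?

G against each rival (9 voters):
G–C: G 8–1.
G vs D: G preferred on 5+3 = 8 ballots; G wins 8–1.
G–E: G 9–0.
G vs F: G, 8–1.
G vs H: 8 to 1, G.
G beats C, D, E, F, H — 5 pairwise wins.

5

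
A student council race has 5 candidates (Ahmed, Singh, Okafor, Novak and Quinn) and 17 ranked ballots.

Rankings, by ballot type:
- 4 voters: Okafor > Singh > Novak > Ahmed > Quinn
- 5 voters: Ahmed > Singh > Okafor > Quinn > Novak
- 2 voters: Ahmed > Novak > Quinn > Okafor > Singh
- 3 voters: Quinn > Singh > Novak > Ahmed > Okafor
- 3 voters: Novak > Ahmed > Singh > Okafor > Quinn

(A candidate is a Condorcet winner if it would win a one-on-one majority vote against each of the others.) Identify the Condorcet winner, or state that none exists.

none

Pairwise majorities:
Ahmed vs Singh: Ahmed is ranked higher on 5+2+3 = 10 ballots, Singh on 7. Ahmed wins 10–7.
Ahmed vs Okafor: Ahmed is ranked higher on 5+2+3+3 = 13 ballots, Okafor on 4. Ahmed wins 13–4.
Ahmed vs Novak: Novak wins 10–7.
Ahmed vs Quinn: Ahmed is ranked higher on 4+5+2+3 = 14 ballots, Quinn on 3. Ahmed wins 14–3.
Singh vs Okafor: 5+3+3 = 11 for Singh, 6 for Okafor — Singh by 11–6.
Singh vs Novak: 12 to 5, Singh.
Singh vs Quinn: 12 to 5, Singh.
Okafor vs Novak: Okafor wins 9–8.
Okafor–Quinn: Okafor 12–5.
Novak vs Quinn: Novak is ranked higher on 4+2+3 = 9 ballots, Quinn on 8. Novak wins 9–8.
Each candidate drops at least one matchup (Ahmed loses to Novak; Singh loses to Ahmed; Okafor loses to Ahmed; Novak loses to Singh; Quinn loses to Ahmed); the cycle Ahmed > Singh > Novak > Ahmed rules out a Condorcet winner.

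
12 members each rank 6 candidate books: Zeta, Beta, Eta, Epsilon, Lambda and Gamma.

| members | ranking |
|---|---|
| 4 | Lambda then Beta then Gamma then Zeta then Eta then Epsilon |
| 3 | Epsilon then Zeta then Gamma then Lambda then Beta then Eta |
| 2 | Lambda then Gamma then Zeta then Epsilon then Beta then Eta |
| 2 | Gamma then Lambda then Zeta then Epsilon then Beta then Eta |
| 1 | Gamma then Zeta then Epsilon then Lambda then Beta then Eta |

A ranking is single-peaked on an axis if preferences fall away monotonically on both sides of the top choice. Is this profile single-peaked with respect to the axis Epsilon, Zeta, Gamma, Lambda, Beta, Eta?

yes

Axis positions: Epsilon=1, Zeta=2, Gamma=3, Lambda=4, Beta=5, Eta=6.
Cluster 1 (peak Lambda at position 4): ranking walks positions 4-5-3-2-6-1, expanding outward from the peak — single-peaked.
Cluster 2 (peak Epsilon at position 1): ranking walks positions 1-2-3-4-5-6, expanding outward from the peak — single-peaked.
Cluster 3 (peak Lambda at position 4): ranking walks positions 4-3-2-1-5-6, expanding outward from the peak — single-peaked.
Cluster 4 (peak Gamma at position 3): ranking walks positions 3-4-2-1-5-6, expanding outward from the peak — single-peaked.
Cluster 5 (peak Gamma at position 3): ranking walks positions 3-2-1-4-5-6, expanding outward from the peak — single-peaked.
Every ranking is single-peaked on this axis.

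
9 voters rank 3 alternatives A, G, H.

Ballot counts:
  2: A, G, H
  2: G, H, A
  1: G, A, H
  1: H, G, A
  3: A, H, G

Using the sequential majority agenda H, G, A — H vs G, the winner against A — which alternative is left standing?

A

Round 1: H vs G — 4–5, G advances.
Round 2: G vs A — 4–5, A advances.
A survives the agenda.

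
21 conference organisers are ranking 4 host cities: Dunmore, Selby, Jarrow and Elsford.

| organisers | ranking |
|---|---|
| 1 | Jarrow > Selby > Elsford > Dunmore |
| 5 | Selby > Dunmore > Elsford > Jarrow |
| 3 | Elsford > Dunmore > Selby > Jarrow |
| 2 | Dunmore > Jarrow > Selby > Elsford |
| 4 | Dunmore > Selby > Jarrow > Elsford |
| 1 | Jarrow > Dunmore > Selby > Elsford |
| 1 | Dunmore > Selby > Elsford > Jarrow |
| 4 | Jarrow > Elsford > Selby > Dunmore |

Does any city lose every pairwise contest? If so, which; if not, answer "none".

Head-to-head results (21 organisers):
Dunmore vs Selby: Dunmore is ranked higher on 3+2+4+1+1 = 11 ballots, Selby on 10. Dunmore wins 11–10.
Dunmore–Jarrow: Dunmore 15–6.
Dunmore vs Elsford: Dunmore is ranked higher on 5+2+4+1+1 = 13 ballots, Elsford on 8. Dunmore wins 13–8.
Selby vs Jarrow: 13 to 8, Selby.
Selby vs Elsford: Selby is ranked higher on 1+5+2+4+1+1 = 14 ballots, Elsford on 7. Selby wins 14–7.
Jarrow vs Elsford: Jarrow preferred on 1+2+4+1+4 = 12 ballots; Jarrow wins 12–9.
Only Elsford has no wins; Elsford is the Condorcet loser.

Elsford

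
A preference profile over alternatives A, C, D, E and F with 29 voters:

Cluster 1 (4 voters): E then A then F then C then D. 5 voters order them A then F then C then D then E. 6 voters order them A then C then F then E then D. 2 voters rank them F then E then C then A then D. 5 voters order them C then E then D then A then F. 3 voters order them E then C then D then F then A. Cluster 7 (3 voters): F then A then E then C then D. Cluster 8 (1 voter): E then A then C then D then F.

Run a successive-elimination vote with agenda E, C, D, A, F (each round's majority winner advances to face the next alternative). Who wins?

A

Round 1: E vs C — 13–16, C advances.
Round 2: C vs D — 29–0, C advances.
Round 3: C vs A — 10–19, A advances.
Round 4: A vs F — 21–8, A advances.
The agenda winner is A.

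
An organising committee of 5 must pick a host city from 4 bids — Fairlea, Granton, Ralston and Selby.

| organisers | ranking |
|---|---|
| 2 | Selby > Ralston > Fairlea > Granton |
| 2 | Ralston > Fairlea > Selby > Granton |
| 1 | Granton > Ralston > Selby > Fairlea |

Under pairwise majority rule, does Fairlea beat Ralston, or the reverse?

No ballot ranks Fairlea above Ralston: 0.
Ballots ranking Ralston above Fairlea: 5 − 0 = 5.
Ralston wins the head-to-head 5–0.

Ralston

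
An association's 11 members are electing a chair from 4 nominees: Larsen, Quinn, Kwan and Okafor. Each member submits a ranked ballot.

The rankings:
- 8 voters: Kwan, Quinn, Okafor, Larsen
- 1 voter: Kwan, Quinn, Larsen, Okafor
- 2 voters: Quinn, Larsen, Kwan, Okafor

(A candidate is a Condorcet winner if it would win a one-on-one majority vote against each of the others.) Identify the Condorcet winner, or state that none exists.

Kwan

Check each pair by majority over 11 ballots:
Larsen vs Quinn: Quinn wins 11–0.
Larsen vs Kwan: Kwan, 9–2.
Larsen vs Okafor: Okafor wins 8–3.
Quinn vs Kwan: Kwan, 9–2.
Quinn–Okafor: Quinn 11–0.
Kwan vs Okafor: Kwan, 11–0.
Kwan wins every pairwise contest, so Kwan is the Condorcet winner.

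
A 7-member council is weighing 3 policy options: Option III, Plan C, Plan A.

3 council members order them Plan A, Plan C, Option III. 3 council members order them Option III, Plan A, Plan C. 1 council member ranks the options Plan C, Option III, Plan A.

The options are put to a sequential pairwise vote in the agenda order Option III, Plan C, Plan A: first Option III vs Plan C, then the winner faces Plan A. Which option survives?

Round 1: Option III vs Plan C — 3–4, Plan C advances.
Round 2: Plan C vs Plan A — 1–6, Plan A advances.
Plan A survives the agenda.

Plan A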